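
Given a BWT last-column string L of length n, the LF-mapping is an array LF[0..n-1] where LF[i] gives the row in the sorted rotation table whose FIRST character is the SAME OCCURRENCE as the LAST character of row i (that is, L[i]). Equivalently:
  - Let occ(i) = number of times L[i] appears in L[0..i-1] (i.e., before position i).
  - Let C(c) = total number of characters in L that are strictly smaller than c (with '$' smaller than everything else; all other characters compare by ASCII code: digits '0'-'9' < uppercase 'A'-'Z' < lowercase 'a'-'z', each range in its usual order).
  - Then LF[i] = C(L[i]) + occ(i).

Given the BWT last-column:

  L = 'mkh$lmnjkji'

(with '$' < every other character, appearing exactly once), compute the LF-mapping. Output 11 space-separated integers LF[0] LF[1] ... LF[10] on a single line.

Char counts: '$':1, 'h':1, 'i':1, 'j':2, 'k':2, 'l':1, 'm':2, 'n':1
C (first-col start): C('$')=0, C('h')=1, C('i')=2, C('j')=3, C('k')=5, C('l')=7, C('m')=8, C('n')=10
L[0]='m': occ=0, LF[0]=C('m')+0=8+0=8
L[1]='k': occ=0, LF[1]=C('k')+0=5+0=5
L[2]='h': occ=0, LF[2]=C('h')+0=1+0=1
L[3]='$': occ=0, LF[3]=C('$')+0=0+0=0
L[4]='l': occ=0, LF[4]=C('l')+0=7+0=7
L[5]='m': occ=1, LF[5]=C('m')+1=8+1=9
L[6]='n': occ=0, LF[6]=C('n')+0=10+0=10
L[7]='j': occ=0, LF[7]=C('j')+0=3+0=3
L[8]='k': occ=1, LF[8]=C('k')+1=5+1=6
L[9]='j': occ=1, LF[9]=C('j')+1=3+1=4
L[10]='i': occ=0, LF[10]=C('i')+0=2+0=2

Answer: 8 5 1 0 7 9 10 3 6 4 2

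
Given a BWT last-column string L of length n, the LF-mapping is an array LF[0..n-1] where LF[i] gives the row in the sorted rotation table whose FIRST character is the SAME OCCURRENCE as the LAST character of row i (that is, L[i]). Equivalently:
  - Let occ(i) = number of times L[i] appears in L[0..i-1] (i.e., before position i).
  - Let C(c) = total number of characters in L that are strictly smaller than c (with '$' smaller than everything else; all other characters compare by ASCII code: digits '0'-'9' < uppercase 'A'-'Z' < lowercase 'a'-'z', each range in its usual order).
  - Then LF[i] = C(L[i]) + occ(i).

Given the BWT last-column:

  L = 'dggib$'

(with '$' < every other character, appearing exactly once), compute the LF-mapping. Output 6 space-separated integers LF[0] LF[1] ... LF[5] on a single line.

Answer: 2 3 4 5 1 0

Derivation:
Char counts: '$':1, 'b':1, 'd':1, 'g':2, 'i':1
C (first-col start): C('$')=0, C('b')=1, C('d')=2, C('g')=3, C('i')=5
L[0]='d': occ=0, LF[0]=C('d')+0=2+0=2
L[1]='g': occ=0, LF[1]=C('g')+0=3+0=3
L[2]='g': occ=1, LF[2]=C('g')+1=3+1=4
L[3]='i': occ=0, LF[3]=C('i')+0=5+0=5
L[4]='b': occ=0, LF[4]=C('b')+0=1+0=1
L[5]='$': occ=0, LF[5]=C('$')+0=0+0=0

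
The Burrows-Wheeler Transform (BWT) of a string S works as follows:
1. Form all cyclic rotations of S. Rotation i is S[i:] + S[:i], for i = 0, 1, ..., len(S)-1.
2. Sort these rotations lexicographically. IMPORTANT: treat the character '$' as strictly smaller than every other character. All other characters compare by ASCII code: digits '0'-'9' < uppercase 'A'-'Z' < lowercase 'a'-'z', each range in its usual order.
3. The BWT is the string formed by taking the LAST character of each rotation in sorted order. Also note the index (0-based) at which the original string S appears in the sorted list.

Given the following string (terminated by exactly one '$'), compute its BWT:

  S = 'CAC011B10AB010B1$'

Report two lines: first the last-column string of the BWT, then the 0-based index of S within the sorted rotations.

Answer: 1BC11BB0010CA01A$
16

Derivation:
All 17 rotations (rotation i = S[i:]+S[:i]):
  rot[0] = CAC011B10AB010B1$
  rot[1] = AC011B10AB010B1$C
  rot[2] = C011B10AB010B1$CA
  rot[3] = 011B10AB010B1$CAC
  rot[4] = 11B10AB010B1$CAC0
  rot[5] = 1B10AB010B1$CAC01
  rot[6] = B10AB010B1$CAC011
  rot[7] = 10AB010B1$CAC011B
  rot[8] = 0AB010B1$CAC011B1
  rot[9] = AB010B1$CAC011B10
  rot[10] = B010B1$CAC011B10A
  rot[11] = 010B1$CAC011B10AB
  rot[12] = 10B1$CAC011B10AB0
  rot[13] = 0B1$CAC011B10AB01
  rot[14] = B1$CAC011B10AB010
  rot[15] = 1$CAC011B10AB010B
  rot[16] = $CAC011B10AB010B1
Sorted (with $ < everything):
  sorted[0] = $CAC011B10AB010B1  (last char: '1')
  sorted[1] = 010B1$CAC011B10AB  (last char: 'B')
  sorted[2] = 011B10AB010B1$CAC  (last char: 'C')
  sorted[3] = 0AB010B1$CAC011B1  (last char: '1')
  sorted[4] = 0B1$CAC011B10AB01  (last char: '1')
  sorted[5] = 1$CAC011B10AB010B  (last char: 'B')
  sorted[6] = 10AB010B1$CAC011B  (last char: 'B')
  sorted[7] = 10B1$CAC011B10AB0  (last char: '0')
  sorted[8] = 11B10AB010B1$CAC0  (last char: '0')
  sorted[9] = 1B10AB010B1$CAC01  (last char: '1')
  sorted[10] = AB010B1$CAC011B10  (last char: '0')
  sorted[11] = AC011B10AB010B1$C  (last char: 'C')
  sorted[12] = B010B1$CAC011B10A  (last char: 'A')
  sorted[13] = B1$CAC011B10AB010  (last char: '0')
  sorted[14] = B10AB010B1$CAC011  (last char: '1')
  sorted[15] = C011B10AB010B1$CA  (last char: 'A')
  sorted[16] = CAC011B10AB010B1$  (last char: '$')
Last column: 1BC11BB0010CA01A$
Original string S is at sorted index 16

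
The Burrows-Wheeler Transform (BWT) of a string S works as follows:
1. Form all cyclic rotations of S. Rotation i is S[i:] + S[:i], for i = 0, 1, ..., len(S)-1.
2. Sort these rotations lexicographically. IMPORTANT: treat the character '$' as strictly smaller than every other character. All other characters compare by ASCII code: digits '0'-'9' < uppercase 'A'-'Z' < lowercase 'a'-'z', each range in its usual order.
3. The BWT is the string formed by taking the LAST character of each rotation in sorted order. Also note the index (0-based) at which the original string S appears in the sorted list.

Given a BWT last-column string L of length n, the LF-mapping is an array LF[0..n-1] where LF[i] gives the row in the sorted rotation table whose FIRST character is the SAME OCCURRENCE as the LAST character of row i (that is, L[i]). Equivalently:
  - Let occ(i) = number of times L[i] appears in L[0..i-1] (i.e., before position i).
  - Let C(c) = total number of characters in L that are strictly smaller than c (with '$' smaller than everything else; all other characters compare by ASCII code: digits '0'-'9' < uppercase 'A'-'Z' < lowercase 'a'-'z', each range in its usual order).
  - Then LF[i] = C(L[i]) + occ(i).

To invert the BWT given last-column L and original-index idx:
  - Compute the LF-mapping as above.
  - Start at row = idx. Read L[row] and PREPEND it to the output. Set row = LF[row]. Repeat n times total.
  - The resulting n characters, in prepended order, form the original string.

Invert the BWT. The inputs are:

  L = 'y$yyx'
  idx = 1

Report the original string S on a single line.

Answer: xyyy$

Derivation:
LF mapping: 2 0 3 4 1
Walk LF starting at row 1, prepending L[row]:
  step 1: row=1, L[1]='$', prepend. Next row=LF[1]=0
  step 2: row=0, L[0]='y', prepend. Next row=LF[0]=2
  step 3: row=2, L[2]='y', prepend. Next row=LF[2]=3
  step 4: row=3, L[3]='y', prepend. Next row=LF[3]=4
  step 5: row=4, L[4]='x', prepend. Next row=LF[4]=1
Reversed output: xyyy$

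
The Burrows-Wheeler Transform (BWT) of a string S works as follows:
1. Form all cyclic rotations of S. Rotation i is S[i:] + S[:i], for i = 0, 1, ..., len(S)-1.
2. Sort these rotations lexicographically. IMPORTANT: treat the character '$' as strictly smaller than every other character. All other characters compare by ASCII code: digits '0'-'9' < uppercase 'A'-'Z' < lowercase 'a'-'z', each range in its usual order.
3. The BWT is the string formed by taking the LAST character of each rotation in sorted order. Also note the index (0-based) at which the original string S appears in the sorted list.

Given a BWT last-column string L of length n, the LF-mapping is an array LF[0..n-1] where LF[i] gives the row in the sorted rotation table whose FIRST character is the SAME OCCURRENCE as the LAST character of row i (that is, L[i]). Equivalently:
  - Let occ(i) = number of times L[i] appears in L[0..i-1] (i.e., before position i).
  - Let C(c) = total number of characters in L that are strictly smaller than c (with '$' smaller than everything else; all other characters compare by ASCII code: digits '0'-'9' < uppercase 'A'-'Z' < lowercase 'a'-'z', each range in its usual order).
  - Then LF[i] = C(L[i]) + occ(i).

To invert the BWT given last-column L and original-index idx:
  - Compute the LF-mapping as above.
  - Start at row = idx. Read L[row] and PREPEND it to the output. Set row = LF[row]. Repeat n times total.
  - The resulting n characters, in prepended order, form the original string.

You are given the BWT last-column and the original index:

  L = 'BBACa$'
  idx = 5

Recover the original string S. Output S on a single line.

Answer: aCBAB$

Derivation:
LF mapping: 2 3 1 4 5 0
Walk LF starting at row 5, prepending L[row]:
  step 1: row=5, L[5]='$', prepend. Next row=LF[5]=0
  step 2: row=0, L[0]='B', prepend. Next row=LF[0]=2
  step 3: row=2, L[2]='A', prepend. Next row=LF[2]=1
  step 4: row=1, L[1]='B', prepend. Next row=LF[1]=3
  step 5: row=3, L[3]='C', prepend. Next row=LF[3]=4
  step 6: row=4, L[4]='a', prepend. Next row=LF[4]=5
Reversed output: aCBAB$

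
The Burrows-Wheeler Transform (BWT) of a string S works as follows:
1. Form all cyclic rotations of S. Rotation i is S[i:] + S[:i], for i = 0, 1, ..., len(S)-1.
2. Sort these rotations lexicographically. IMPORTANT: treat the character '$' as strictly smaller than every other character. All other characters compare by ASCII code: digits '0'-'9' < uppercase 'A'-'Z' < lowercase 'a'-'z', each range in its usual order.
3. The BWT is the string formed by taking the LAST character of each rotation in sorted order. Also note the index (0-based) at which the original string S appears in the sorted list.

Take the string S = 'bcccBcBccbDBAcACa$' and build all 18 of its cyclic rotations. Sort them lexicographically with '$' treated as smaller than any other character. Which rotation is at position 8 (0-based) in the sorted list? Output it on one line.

Answer: a$bcccBcBccbDBAcAC

Derivation:
All 18 rotations (rotation i = S[i:]+S[:i]):
  rot[0] = bcccBcBccbDBAcACa$
  rot[1] = cccBcBccbDBAcACa$b
  rot[2] = ccBcBccbDBAcACa$bc
  rot[3] = cBcBccbDBAcACa$bcc
  rot[4] = BcBccbDBAcACa$bccc
  rot[5] = cBccbDBAcACa$bcccB
  rot[6] = BccbDBAcACa$bcccBc
  rot[7] = ccbDBAcACa$bcccBcB
  rot[8] = cbDBAcACa$bcccBcBc
  rot[9] = bDBAcACa$bcccBcBcc
  rot[10] = DBAcACa$bcccBcBccb
  rot[11] = BAcACa$bcccBcBccbD
  rot[12] = AcACa$bcccBcBccbDB
  rot[13] = cACa$bcccBcBccbDBA
  rot[14] = ACa$bcccBcBccbDBAc
  rot[15] = Ca$bcccBcBccbDBAcA
  rot[16] = a$bcccBcBccbDBAcAC
  rot[17] = $bcccBcBccbDBAcACa
Sorted (with $ < everything):
  sorted[0] = $bcccBcBccbDBAcACa
  sorted[1] = ACa$bcccBcBccbDBAc
  sorted[2] = AcACa$bcccBcBccbDB
  sorted[3] = BAcACa$bcccBcBccbD
  sorted[4] = BcBccbDBAcACa$bccc
  sorted[5] = BccbDBAcACa$bcccBc
  sorted[6] = Ca$bcccBcBccbDBAcA
  sorted[7] = DBAcACa$bcccBcBccb
  sorted[8] = a$bcccBcBccbDBAcAC
  sorted[9] = bDBAcACa$bcccBcBcc
  sorted[10] = bcccBcBccbDBAcACa$
  sorted[11] = cACa$bcccBcBccbDBA
  sorted[12] = cBcBccbDBAcACa$bcc
  sorted[13] = cBccbDBAcACa$bcccB
  sorted[14] = cbDBAcACa$bcccBcBc
  sorted[15] = ccBcBccbDBAcACa$bc
  sorted[16] = ccbDBAcACa$bcccBcB
  sorted[17] = cccBcBccbDBAcACa$b
sorted[8] = a$bcccBcBccbDBAcAC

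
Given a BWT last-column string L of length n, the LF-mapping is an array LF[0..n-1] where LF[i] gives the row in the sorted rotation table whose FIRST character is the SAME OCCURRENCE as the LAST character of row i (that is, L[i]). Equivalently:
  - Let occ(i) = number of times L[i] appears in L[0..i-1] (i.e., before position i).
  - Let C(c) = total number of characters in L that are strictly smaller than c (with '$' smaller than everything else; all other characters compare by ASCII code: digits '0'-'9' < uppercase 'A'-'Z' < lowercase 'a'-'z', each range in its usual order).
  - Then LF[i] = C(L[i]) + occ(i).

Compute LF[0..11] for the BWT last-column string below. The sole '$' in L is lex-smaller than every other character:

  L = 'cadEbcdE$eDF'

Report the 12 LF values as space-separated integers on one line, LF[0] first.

Answer: 7 5 9 2 6 8 10 3 0 11 1 4

Derivation:
Char counts: '$':1, 'D':1, 'E':2, 'F':1, 'a':1, 'b':1, 'c':2, 'd':2, 'e':1
C (first-col start): C('$')=0, C('D')=1, C('E')=2, C('F')=4, C('a')=5, C('b')=6, C('c')=7, C('d')=9, C('e')=11
L[0]='c': occ=0, LF[0]=C('c')+0=7+0=7
L[1]='a': occ=0, LF[1]=C('a')+0=5+0=5
L[2]='d': occ=0, LF[2]=C('d')+0=9+0=9
L[3]='E': occ=0, LF[3]=C('E')+0=2+0=2
L[4]='b': occ=0, LF[4]=C('b')+0=6+0=6
L[5]='c': occ=1, LF[5]=C('c')+1=7+1=8
L[6]='d': occ=1, LF[6]=C('d')+1=9+1=10
L[7]='E': occ=1, LF[7]=C('E')+1=2+1=3
L[8]='$': occ=0, LF[8]=C('$')+0=0+0=0
L[9]='e': occ=0, LF[9]=C('e')+0=11+0=11
L[10]='D': occ=0, LF[10]=C('D')+0=1+0=1
L[11]='F': occ=0, LF[11]=C('F')+0=4+0=4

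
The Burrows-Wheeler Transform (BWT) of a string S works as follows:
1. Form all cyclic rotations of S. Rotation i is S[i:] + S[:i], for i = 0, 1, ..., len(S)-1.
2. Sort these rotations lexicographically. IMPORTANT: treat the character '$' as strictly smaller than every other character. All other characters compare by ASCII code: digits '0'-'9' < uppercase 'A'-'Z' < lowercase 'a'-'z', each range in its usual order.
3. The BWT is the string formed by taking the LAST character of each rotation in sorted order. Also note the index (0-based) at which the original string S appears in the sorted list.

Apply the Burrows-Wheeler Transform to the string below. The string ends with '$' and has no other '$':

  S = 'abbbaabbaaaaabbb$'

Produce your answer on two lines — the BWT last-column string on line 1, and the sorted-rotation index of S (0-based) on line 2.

Answer: bbaabaaa$bbbbabaa
8

Derivation:
All 17 rotations (rotation i = S[i:]+S[:i]):
  rot[0] = abbbaabbaaaaabbb$
  rot[1] = bbbaabbaaaaabbb$a
  rot[2] = bbaabbaaaaabbb$ab
  rot[3] = baabbaaaaabbb$abb
  rot[4] = aabbaaaaabbb$abbb
  rot[5] = abbaaaaabbb$abbba
  rot[6] = bbaaaaabbb$abbbaa
  rot[7] = baaaaabbb$abbbaab
  rot[8] = aaaaabbb$abbbaabb
  rot[9] = aaaabbb$abbbaabba
  rot[10] = aaabbb$abbbaabbaa
  rot[11] = aabbb$abbbaabbaaa
  rot[12] = abbb$abbbaabbaaaa
  rot[13] = bbb$abbbaabbaaaaa
  rot[14] = bb$abbbaabbaaaaab
  rot[15] = b$abbbaabbaaaaabb
  rot[16] = $abbbaabbaaaaabbb
Sorted (with $ < everything):
  sorted[0] = $abbbaabbaaaaabbb  (last char: 'b')
  sorted[1] = aaaaabbb$abbbaabb  (last char: 'b')
  sorted[2] = aaaabbb$abbbaabba  (last char: 'a')
  sorted[3] = aaabbb$abbbaabbaa  (last char: 'a')
  sorted[4] = aabbaaaaabbb$abbb  (last char: 'b')
  sorted[5] = aabbb$abbbaabbaaa  (last char: 'a')
  sorted[6] = abbaaaaabbb$abbba  (last char: 'a')
  sorted[7] = abbb$abbbaabbaaaa  (last char: 'a')
  sorted[8] = abbbaabbaaaaabbb$  (last char: '$')
  sorted[9] = b$abbbaabbaaaaabb  (last char: 'b')
  sorted[10] = baaaaabbb$abbbaab  (last char: 'b')
  sorted[11] = baabbaaaaabbb$abb  (last char: 'b')
  sorted[12] = bb$abbbaabbaaaaab  (last char: 'b')
  sorted[13] = bbaaaaabbb$abbbaa  (last char: 'a')
  sorted[14] = bbaabbaaaaabbb$ab  (last char: 'b')
  sorted[15] = bbb$abbbaabbaaaaa  (last char: 'a')
  sorted[16] = bbbaabbaaaaabbb$a  (last char: 'a')
Last column: bbaabaaa$bbbbabaa
Original string S is at sorted index 8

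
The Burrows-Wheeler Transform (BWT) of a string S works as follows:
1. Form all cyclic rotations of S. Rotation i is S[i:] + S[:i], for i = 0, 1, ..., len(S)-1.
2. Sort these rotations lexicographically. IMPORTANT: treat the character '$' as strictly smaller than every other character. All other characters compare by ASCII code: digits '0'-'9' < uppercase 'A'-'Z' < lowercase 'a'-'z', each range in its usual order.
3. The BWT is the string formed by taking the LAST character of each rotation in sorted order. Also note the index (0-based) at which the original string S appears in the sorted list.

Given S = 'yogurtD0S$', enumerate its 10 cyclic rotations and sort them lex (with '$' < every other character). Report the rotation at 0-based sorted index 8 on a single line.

Answer: urtD0S$yog

Derivation:
All 10 rotations (rotation i = S[i:]+S[:i]):
  rot[0] = yogurtD0S$
  rot[1] = ogurtD0S$y
  rot[2] = gurtD0S$yo
  rot[3] = urtD0S$yog
  rot[4] = rtD0S$yogu
  rot[5] = tD0S$yogur
  rot[6] = D0S$yogurt
  rot[7] = 0S$yogurtD
  rot[8] = S$yogurtD0
  rot[9] = $yogurtD0S
Sorted (with $ < everything):
  sorted[0] = $yogurtD0S
  sorted[1] = 0S$yogurtD
  sorted[2] = D0S$yogurt
  sorted[3] = S$yogurtD0
  sorted[4] = gurtD0S$yo
  sorted[5] = ogurtD0S$y
  sorted[6] = rtD0S$yogu
  sorted[7] = tD0S$yogur
  sorted[8] = urtD0S$yog
  sorted[9] = yogurtD0S$
sorted[8] = urtD0S$yog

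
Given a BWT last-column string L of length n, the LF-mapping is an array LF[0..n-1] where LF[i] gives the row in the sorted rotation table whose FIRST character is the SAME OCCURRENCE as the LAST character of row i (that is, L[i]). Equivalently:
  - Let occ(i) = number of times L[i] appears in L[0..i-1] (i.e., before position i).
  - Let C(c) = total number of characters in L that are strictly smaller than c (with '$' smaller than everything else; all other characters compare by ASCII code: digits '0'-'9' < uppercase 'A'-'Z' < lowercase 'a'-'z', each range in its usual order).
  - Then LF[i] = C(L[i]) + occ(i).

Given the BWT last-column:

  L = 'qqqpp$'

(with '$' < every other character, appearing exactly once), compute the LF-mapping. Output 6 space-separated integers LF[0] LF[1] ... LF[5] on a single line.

Char counts: '$':1, 'p':2, 'q':3
C (first-col start): C('$')=0, C('p')=1, C('q')=3
L[0]='q': occ=0, LF[0]=C('q')+0=3+0=3
L[1]='q': occ=1, LF[1]=C('q')+1=3+1=4
L[2]='q': occ=2, LF[2]=C('q')+2=3+2=5
L[3]='p': occ=0, LF[3]=C('p')+0=1+0=1
L[4]='p': occ=1, LF[4]=C('p')+1=1+1=2
L[5]='$': occ=0, LF[5]=C('$')+0=0+0=0

Answer: 3 4 5 1 2 0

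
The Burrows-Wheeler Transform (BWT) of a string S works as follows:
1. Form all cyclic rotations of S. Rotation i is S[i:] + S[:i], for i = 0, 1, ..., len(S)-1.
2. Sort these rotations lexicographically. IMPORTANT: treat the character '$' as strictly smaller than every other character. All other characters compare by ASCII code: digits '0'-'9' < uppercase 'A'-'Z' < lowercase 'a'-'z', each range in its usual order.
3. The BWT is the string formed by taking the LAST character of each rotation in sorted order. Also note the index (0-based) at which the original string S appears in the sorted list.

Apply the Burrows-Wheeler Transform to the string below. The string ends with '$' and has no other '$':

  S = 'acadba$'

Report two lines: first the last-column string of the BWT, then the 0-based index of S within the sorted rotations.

Answer: ab$cdaa
2

Derivation:
All 7 rotations (rotation i = S[i:]+S[:i]):
  rot[0] = acadba$
  rot[1] = cadba$a
  rot[2] = adba$ac
  rot[3] = dba$aca
  rot[4] = ba$acad
  rot[5] = a$acadb
  rot[6] = $acadba
Sorted (with $ < everything):
  sorted[0] = $acadba  (last char: 'a')
  sorted[1] = a$acadb  (last char: 'b')
  sorted[2] = acadba$  (last char: '$')
  sorted[3] = adba$ac  (last char: 'c')
  sorted[4] = ba$acad  (last char: 'd')
  sorted[5] = cadba$a  (last char: 'a')
  sorted[6] = dba$aca  (last char: 'a')
Last column: ab$cdaa
Original string S is at sorted index 2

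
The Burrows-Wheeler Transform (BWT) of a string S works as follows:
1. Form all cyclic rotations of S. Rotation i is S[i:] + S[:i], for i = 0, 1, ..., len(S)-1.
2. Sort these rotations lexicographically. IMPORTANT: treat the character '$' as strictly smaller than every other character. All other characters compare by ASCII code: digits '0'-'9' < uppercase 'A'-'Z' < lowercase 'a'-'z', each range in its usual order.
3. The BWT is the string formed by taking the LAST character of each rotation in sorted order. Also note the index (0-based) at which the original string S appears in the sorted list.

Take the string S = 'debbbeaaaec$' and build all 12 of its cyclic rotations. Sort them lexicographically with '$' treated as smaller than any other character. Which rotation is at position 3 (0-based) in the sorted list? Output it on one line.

Answer: aec$debbbeaa

Derivation:
All 12 rotations (rotation i = S[i:]+S[:i]):
  rot[0] = debbbeaaaec$
  rot[1] = ebbbeaaaec$d
  rot[2] = bbbeaaaec$de
  rot[3] = bbeaaaec$deb
  rot[4] = beaaaec$debb
  rot[5] = eaaaec$debbb
  rot[6] = aaaec$debbbe
  rot[7] = aaec$debbbea
  rot[8] = aec$debbbeaa
  rot[9] = ec$debbbeaaa
  rot[10] = c$debbbeaaae
  rot[11] = $debbbeaaaec
Sorted (with $ < everything):
  sorted[0] = $debbbeaaaec
  sorted[1] = aaaec$debbbe
  sorted[2] = aaec$debbbea
  sorted[3] = aec$debbbeaa
  sorted[4] = bbbeaaaec$de
  sorted[5] = bbeaaaec$deb
  sorted[6] = beaaaec$debb
  sorted[7] = c$debbbeaaae
  sorted[8] = debbbeaaaec$
  sorted[9] = eaaaec$debbb
  sorted[10] = ebbbeaaaec$d
  sorted[11] = ec$debbbeaaa
sorted[3] = aec$debbbeaa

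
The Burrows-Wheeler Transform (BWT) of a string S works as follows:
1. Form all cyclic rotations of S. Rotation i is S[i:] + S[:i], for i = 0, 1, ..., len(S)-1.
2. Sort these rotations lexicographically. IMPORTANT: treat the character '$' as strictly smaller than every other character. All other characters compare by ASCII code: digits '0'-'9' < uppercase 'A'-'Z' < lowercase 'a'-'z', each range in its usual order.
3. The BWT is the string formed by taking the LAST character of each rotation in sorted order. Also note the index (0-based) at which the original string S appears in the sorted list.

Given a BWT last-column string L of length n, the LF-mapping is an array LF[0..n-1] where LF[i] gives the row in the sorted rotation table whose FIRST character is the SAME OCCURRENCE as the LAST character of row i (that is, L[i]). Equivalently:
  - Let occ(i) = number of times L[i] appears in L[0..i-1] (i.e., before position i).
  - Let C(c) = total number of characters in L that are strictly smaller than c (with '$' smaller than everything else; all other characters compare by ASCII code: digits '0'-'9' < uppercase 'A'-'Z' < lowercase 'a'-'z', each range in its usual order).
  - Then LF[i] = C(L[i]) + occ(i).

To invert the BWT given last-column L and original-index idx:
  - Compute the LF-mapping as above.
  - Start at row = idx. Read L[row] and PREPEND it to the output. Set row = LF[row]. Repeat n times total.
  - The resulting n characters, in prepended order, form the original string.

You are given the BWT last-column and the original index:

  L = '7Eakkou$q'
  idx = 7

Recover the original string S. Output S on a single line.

LF mapping: 1 2 3 4 5 6 8 0 7
Walk LF starting at row 7, prepending L[row]:
  step 1: row=7, L[7]='$', prepend. Next row=LF[7]=0
  step 2: row=0, L[0]='7', prepend. Next row=LF[0]=1
  step 3: row=1, L[1]='E', prepend. Next row=LF[1]=2
  step 4: row=2, L[2]='a', prepend. Next row=LF[2]=3
  step 5: row=3, L[3]='k', prepend. Next row=LF[3]=4
  step 6: row=4, L[4]='k', prepend. Next row=LF[4]=5
  step 7: row=5, L[5]='o', prepend. Next row=LF[5]=6
  step 8: row=6, L[6]='u', prepend. Next row=LF[6]=8
  step 9: row=8, L[8]='q', prepend. Next row=LF[8]=7
Reversed output: quokkaE7$

Answer: quokkaE7$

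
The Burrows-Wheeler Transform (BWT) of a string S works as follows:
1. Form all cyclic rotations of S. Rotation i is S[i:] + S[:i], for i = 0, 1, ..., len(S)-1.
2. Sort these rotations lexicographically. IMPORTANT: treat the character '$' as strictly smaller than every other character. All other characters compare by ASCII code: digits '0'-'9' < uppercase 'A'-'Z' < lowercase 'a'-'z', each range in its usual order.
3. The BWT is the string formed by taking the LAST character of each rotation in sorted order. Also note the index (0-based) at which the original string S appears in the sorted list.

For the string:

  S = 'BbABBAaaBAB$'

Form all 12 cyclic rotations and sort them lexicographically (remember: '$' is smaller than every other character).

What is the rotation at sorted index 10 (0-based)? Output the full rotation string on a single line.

All 12 rotations (rotation i = S[i:]+S[:i]):
  rot[0] = BbABBAaaBAB$
  rot[1] = bABBAaaBAB$B
  rot[2] = ABBAaaBAB$Bb
  rot[3] = BBAaaBAB$BbA
  rot[4] = BAaaBAB$BbAB
  rot[5] = AaaBAB$BbABB
  rot[6] = aaBAB$BbABBA
  rot[7] = aBAB$BbABBAa
  rot[8] = BAB$BbABBAaa
  rot[9] = AB$BbABBAaaB
  rot[10] = B$BbABBAaaBA
  rot[11] = $BbABBAaaBAB
Sorted (with $ < everything):
  sorted[0] = $BbABBAaaBAB
  sorted[1] = AB$BbABBAaaB
  sorted[2] = ABBAaaBAB$Bb
  sorted[3] = AaaBAB$BbABB
  sorted[4] = B$BbABBAaaBA
  sorted[5] = BAB$BbABBAaa
  sorted[6] = BAaaBAB$BbAB
  sorted[7] = BBAaaBAB$BbA
  sorted[8] = BbABBAaaBAB$
  sorted[9] = aBAB$BbABBAa
  sorted[10] = aaBAB$BbABBA
  sorted[11] = bABBAaaBAB$B
sorted[10] = aaBAB$BbABBA

Answer: aaBAB$BbABBA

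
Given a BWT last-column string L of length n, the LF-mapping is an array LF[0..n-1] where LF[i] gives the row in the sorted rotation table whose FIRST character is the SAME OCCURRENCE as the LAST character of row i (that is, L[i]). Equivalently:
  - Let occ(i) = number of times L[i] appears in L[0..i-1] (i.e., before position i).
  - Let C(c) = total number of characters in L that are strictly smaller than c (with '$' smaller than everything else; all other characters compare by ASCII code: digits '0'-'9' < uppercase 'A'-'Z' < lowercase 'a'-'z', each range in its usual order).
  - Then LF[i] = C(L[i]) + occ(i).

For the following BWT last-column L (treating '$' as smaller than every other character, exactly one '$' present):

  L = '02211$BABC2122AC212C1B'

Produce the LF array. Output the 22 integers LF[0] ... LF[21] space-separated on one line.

Answer: 1 7 8 2 3 0 16 14 17 19 9 4 10 11 15 20 12 5 13 21 6 18

Derivation:
Char counts: '$':1, '0':1, '1':5, '2':7, 'A':2, 'B':3, 'C':3
C (first-col start): C('$')=0, C('0')=1, C('1')=2, C('2')=7, C('A')=14, C('B')=16, C('C')=19
L[0]='0': occ=0, LF[0]=C('0')+0=1+0=1
L[1]='2': occ=0, LF[1]=C('2')+0=7+0=7
L[2]='2': occ=1, LF[2]=C('2')+1=7+1=8
L[3]='1': occ=0, LF[3]=C('1')+0=2+0=2
L[4]='1': occ=1, LF[4]=C('1')+1=2+1=3
L[5]='$': occ=0, LF[5]=C('$')+0=0+0=0
L[6]='B': occ=0, LF[6]=C('B')+0=16+0=16
L[7]='A': occ=0, LF[7]=C('A')+0=14+0=14
L[8]='B': occ=1, LF[8]=C('B')+1=16+1=17
L[9]='C': occ=0, LF[9]=C('C')+0=19+0=19
L[10]='2': occ=2, LF[10]=C('2')+2=7+2=9
L[11]='1': occ=2, LF[11]=C('1')+2=2+2=4
L[12]='2': occ=3, LF[12]=C('2')+3=7+3=10
L[13]='2': occ=4, LF[13]=C('2')+4=7+4=11
L[14]='A': occ=1, LF[14]=C('A')+1=14+1=15
L[15]='C': occ=1, LF[15]=C('C')+1=19+1=20
L[16]='2': occ=5, LF[16]=C('2')+5=7+5=12
L[17]='1': occ=3, LF[17]=C('1')+3=2+3=5
L[18]='2': occ=6, LF[18]=C('2')+6=7+6=13
L[19]='C': occ=2, LF[19]=C('C')+2=19+2=21
L[20]='1': occ=4, LF[20]=C('1')+4=2+4=6
L[21]='B': occ=2, LF[21]=C('B')+2=16+2=18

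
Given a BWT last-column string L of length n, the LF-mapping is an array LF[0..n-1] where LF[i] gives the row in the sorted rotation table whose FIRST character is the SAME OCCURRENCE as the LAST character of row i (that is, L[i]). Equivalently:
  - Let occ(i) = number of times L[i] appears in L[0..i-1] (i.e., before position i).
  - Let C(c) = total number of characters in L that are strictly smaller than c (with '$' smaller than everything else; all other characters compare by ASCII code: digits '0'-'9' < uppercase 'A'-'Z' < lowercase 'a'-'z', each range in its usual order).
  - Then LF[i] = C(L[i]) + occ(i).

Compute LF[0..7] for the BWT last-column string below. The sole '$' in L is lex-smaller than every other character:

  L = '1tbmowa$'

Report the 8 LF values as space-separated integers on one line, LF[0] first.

Answer: 1 6 3 4 5 7 2 0

Derivation:
Char counts: '$':1, '1':1, 'a':1, 'b':1, 'm':1, 'o':1, 't':1, 'w':1
C (first-col start): C('$')=0, C('1')=1, C('a')=2, C('b')=3, C('m')=4, C('o')=5, C('t')=6, C('w')=7
L[0]='1': occ=0, LF[0]=C('1')+0=1+0=1
L[1]='t': occ=0, LF[1]=C('t')+0=6+0=6
L[2]='b': occ=0, LF[2]=C('b')+0=3+0=3
L[3]='m': occ=0, LF[3]=C('m')+0=4+0=4
L[4]='o': occ=0, LF[4]=C('o')+0=5+0=5
L[5]='w': occ=0, LF[5]=C('w')+0=7+0=7
L[6]='a': occ=0, LF[6]=C('a')+0=2+0=2
L[7]='$': occ=0, LF[7]=C('$')+0=0+0=0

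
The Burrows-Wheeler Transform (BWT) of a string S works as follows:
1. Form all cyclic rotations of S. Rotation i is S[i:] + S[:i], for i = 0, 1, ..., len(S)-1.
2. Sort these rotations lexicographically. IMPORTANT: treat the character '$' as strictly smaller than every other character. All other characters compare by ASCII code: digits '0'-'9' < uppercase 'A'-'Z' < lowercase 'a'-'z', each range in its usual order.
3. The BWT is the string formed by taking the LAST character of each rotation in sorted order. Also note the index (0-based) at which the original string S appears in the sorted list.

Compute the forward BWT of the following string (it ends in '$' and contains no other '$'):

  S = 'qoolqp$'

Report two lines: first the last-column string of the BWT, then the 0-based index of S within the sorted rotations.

All 7 rotations (rotation i = S[i:]+S[:i]):
  rot[0] = qoolqp$
  rot[1] = oolqp$q
  rot[2] = olqp$qo
  rot[3] = lqp$qoo
  rot[4] = qp$qool
  rot[5] = p$qoolq
  rot[6] = $qoolqp
Sorted (with $ < everything):
  sorted[0] = $qoolqp  (last char: 'p')
  sorted[1] = lqp$qoo  (last char: 'o')
  sorted[2] = olqp$qo  (last char: 'o')
  sorted[3] = oolqp$q  (last char: 'q')
  sorted[4] = p$qoolq  (last char: 'q')
  sorted[5] = qoolqp$  (last char: '$')
  sorted[6] = qp$qool  (last char: 'l')
Last column: pooqq$l
Original string S is at sorted index 5

Answer: pooqq$l
5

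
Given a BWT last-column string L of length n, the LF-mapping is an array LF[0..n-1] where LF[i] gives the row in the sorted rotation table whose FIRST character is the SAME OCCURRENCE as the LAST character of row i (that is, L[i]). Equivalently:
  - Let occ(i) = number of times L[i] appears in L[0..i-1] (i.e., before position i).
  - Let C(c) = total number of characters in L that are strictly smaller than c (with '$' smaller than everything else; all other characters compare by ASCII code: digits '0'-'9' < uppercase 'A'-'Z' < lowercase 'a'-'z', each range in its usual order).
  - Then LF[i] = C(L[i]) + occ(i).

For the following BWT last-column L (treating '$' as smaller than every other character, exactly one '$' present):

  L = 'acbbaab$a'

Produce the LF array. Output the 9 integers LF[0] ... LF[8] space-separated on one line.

Char counts: '$':1, 'a':4, 'b':3, 'c':1
C (first-col start): C('$')=0, C('a')=1, C('b')=5, C('c')=8
L[0]='a': occ=0, LF[0]=C('a')+0=1+0=1
L[1]='c': occ=0, LF[1]=C('c')+0=8+0=8
L[2]='b': occ=0, LF[2]=C('b')+0=5+0=5
L[3]='b': occ=1, LF[3]=C('b')+1=5+1=6
L[4]='a': occ=1, LF[4]=C('a')+1=1+1=2
L[5]='a': occ=2, LF[5]=C('a')+2=1+2=3
L[6]='b': occ=2, LF[6]=C('b')+2=5+2=7
L[7]='$': occ=0, LF[7]=C('$')+0=0+0=0
L[8]='a': occ=3, LF[8]=C('a')+3=1+3=4

Answer: 1 8 5 6 2 3 7 0 4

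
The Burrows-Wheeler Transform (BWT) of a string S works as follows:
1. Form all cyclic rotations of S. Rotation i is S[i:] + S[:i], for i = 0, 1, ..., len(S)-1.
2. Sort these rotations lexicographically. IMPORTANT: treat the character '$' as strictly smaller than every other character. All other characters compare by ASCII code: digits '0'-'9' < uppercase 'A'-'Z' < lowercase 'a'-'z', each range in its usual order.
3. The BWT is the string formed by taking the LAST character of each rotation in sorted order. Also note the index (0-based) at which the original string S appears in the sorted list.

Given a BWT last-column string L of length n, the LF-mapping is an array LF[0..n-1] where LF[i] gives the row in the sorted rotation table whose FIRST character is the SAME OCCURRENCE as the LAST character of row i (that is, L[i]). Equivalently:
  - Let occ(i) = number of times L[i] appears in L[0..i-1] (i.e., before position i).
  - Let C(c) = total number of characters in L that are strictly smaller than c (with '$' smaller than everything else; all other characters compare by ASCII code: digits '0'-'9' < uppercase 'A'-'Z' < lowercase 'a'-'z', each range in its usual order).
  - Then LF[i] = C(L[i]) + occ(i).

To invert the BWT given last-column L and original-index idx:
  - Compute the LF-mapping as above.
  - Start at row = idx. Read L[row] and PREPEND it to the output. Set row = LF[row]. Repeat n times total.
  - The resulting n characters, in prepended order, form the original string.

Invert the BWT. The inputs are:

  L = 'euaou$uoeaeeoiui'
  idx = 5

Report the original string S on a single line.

Answer: eoiueiuueouaaoe$

Derivation:
LF mapping: 3 12 1 9 13 0 14 10 4 2 5 6 11 7 15 8
Walk LF starting at row 5, prepending L[row]:
  step 1: row=5, L[5]='$', prepend. Next row=LF[5]=0
  step 2: row=0, L[0]='e', prepend. Next row=LF[0]=3
  step 3: row=3, L[3]='o', prepend. Next row=LF[3]=9
  step 4: row=9, L[9]='a', prepend. Next row=LF[9]=2
  step 5: row=2, L[2]='a', prepend. Next row=LF[2]=1
  step 6: row=1, L[1]='u', prepend. Next row=LF[1]=12
  step 7: row=12, L[12]='o', prepend. Next row=LF[12]=11
  step 8: row=11, L[11]='e', prepend. Next row=LF[11]=6
  step 9: row=6, L[6]='u', prepend. Next row=LF[6]=14
  step 10: row=14, L[14]='u', prepend. Next row=LF[14]=15
  step 11: row=15, L[15]='i', prepend. Next row=LF[15]=8
  step 12: row=8, L[8]='e', prepend. Next row=LF[8]=4
  step 13: row=4, L[4]='u', prepend. Next row=LF[4]=13
  step 14: row=13, L[13]='i', prepend. Next row=LF[13]=7
  step 15: row=7, L[7]='o', prepend. Next row=LF[7]=10
  step 16: row=10, L[10]='e', prepend. Next row=LF[10]=5
Reversed output: eoiueiuueouaaoe$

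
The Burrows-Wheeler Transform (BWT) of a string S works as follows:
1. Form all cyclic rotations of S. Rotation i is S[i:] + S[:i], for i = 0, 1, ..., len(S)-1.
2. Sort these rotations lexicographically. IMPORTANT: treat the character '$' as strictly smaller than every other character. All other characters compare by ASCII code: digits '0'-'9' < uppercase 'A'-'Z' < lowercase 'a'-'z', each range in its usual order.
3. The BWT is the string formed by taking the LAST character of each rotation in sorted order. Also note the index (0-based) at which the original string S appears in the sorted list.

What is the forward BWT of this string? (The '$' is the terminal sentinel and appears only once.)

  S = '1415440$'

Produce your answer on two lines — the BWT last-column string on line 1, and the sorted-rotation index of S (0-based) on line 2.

All 8 rotations (rotation i = S[i:]+S[:i]):
  rot[0] = 1415440$
  rot[1] = 415440$1
  rot[2] = 15440$14
  rot[3] = 5440$141
  rot[4] = 440$1415
  rot[5] = 40$14154
  rot[6] = 0$141544
  rot[7] = $1415440
Sorted (with $ < everything):
  sorted[0] = $1415440  (last char: '0')
  sorted[1] = 0$141544  (last char: '4')
  sorted[2] = 1415440$  (last char: '$')
  sorted[3] = 15440$14  (last char: '4')
  sorted[4] = 40$14154  (last char: '4')
  sorted[5] = 415440$1  (last char: '1')
  sorted[6] = 440$1415  (last char: '5')
  sorted[7] = 5440$141  (last char: '1')
Last column: 04$44151
Original string S is at sorted index 2

Answer: 04$44151
2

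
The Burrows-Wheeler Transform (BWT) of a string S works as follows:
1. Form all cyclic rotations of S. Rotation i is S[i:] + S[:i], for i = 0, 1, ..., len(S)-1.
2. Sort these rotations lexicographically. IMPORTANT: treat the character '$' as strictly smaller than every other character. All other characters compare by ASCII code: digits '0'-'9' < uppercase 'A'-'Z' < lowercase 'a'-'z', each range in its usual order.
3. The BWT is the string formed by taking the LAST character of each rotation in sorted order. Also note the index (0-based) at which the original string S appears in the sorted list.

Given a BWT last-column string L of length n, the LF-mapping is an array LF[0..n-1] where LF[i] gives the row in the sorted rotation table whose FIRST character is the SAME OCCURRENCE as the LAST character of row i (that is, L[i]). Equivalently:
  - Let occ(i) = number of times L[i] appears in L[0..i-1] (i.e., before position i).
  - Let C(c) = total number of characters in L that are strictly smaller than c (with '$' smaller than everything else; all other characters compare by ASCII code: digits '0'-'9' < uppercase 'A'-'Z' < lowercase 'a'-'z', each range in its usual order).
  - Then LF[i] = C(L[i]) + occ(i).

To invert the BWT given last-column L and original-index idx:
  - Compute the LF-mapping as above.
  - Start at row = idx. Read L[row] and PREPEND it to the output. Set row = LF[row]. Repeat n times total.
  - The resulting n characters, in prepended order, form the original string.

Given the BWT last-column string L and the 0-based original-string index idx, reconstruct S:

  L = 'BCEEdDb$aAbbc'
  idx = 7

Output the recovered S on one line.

LF mapping: 2 3 5 6 12 4 8 0 7 1 9 10 11
Walk LF starting at row 7, prepending L[row]:
  step 1: row=7, L[7]='$', prepend. Next row=LF[7]=0
  step 2: row=0, L[0]='B', prepend. Next row=LF[0]=2
  step 3: row=2, L[2]='E', prepend. Next row=LF[2]=5
  step 4: row=5, L[5]='D', prepend. Next row=LF[5]=4
  step 5: row=4, L[4]='d', prepend. Next row=LF[4]=12
  step 6: row=12, L[12]='c', prepend. Next row=LF[12]=11
  step 7: row=11, L[11]='b', prepend. Next row=LF[11]=10
  step 8: row=10, L[10]='b', prepend. Next row=LF[10]=9
  step 9: row=9, L[9]='A', prepend. Next row=LF[9]=1
  step 10: row=1, L[1]='C', prepend. Next row=LF[1]=3
  step 11: row=3, L[3]='E', prepend. Next row=LF[3]=6
  step 12: row=6, L[6]='b', prepend. Next row=LF[6]=8
  step 13: row=8, L[8]='a', prepend. Next row=LF[8]=7
Reversed output: abECAbbcdDEB$

Answer: abECAbbcdDEB$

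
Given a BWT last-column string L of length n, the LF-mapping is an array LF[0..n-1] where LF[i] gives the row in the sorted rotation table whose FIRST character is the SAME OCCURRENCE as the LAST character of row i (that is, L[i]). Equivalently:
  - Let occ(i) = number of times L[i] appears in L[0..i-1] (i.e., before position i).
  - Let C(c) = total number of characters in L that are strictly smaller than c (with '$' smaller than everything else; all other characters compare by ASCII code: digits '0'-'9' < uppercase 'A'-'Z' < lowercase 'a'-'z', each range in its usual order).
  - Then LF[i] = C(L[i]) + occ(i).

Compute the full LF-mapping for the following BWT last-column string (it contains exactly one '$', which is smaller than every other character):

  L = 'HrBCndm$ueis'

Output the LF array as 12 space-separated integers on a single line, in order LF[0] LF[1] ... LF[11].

Answer: 3 9 1 2 8 4 7 0 11 5 6 10

Derivation:
Char counts: '$':1, 'B':1, 'C':1, 'H':1, 'd':1, 'e':1, 'i':1, 'm':1, 'n':1, 'r':1, 's':1, 'u':1
C (first-col start): C('$')=0, C('B')=1, C('C')=2, C('H')=3, C('d')=4, C('e')=5, C('i')=6, C('m')=7, C('n')=8, C('r')=9, C('s')=10, C('u')=11
L[0]='H': occ=0, LF[0]=C('H')+0=3+0=3
L[1]='r': occ=0, LF[1]=C('r')+0=9+0=9
L[2]='B': occ=0, LF[2]=C('B')+0=1+0=1
L[3]='C': occ=0, LF[3]=C('C')+0=2+0=2
L[4]='n': occ=0, LF[4]=C('n')+0=8+0=8
L[5]='d': occ=0, LF[5]=C('d')+0=4+0=4
L[6]='m': occ=0, LF[6]=C('m')+0=7+0=7
L[7]='$': occ=0, LF[7]=C('$')+0=0+0=0
L[8]='u': occ=0, LF[8]=C('u')+0=11+0=11
L[9]='e': occ=0, LF[9]=C('e')+0=5+0=5
L[10]='i': occ=0, LF[10]=C('i')+0=6+0=6
L[11]='s': occ=0, LF[11]=C('s')+0=10+0=10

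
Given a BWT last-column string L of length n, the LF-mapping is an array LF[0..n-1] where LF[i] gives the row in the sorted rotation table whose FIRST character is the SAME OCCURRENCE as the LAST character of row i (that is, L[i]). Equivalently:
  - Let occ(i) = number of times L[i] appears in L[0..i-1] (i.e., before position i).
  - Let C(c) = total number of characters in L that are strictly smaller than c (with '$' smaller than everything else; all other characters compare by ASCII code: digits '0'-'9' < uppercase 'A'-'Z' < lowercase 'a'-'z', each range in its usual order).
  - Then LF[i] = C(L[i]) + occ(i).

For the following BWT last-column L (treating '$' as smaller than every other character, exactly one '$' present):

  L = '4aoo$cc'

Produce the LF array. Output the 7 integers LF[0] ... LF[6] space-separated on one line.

Char counts: '$':1, '4':1, 'a':1, 'c':2, 'o':2
C (first-col start): C('$')=0, C('4')=1, C('a')=2, C('c')=3, C('o')=5
L[0]='4': occ=0, LF[0]=C('4')+0=1+0=1
L[1]='a': occ=0, LF[1]=C('a')+0=2+0=2
L[2]='o': occ=0, LF[2]=C('o')+0=5+0=5
L[3]='o': occ=1, LF[3]=C('o')+1=5+1=6
L[4]='$': occ=0, LF[4]=C('$')+0=0+0=0
L[5]='c': occ=0, LF[5]=C('c')+0=3+0=3
L[6]='c': occ=1, LF[6]=C('c')+1=3+1=4

Answer: 1 2 5 6 0 3 4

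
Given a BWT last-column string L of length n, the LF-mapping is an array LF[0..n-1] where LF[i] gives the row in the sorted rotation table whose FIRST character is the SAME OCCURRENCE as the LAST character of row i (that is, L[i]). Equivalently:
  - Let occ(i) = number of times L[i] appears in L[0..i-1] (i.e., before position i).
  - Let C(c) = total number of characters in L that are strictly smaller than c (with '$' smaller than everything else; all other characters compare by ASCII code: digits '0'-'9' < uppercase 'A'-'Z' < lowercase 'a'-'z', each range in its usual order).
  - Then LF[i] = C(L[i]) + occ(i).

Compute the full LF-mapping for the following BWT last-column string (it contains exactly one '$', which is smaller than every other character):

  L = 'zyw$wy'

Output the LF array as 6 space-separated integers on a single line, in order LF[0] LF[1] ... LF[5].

Char counts: '$':1, 'w':2, 'y':2, 'z':1
C (first-col start): C('$')=0, C('w')=1, C('y')=3, C('z')=5
L[0]='z': occ=0, LF[0]=C('z')+0=5+0=5
L[1]='y': occ=0, LF[1]=C('y')+0=3+0=3
L[2]='w': occ=0, LF[2]=C('w')+0=1+0=1
L[3]='$': occ=0, LF[3]=C('$')+0=0+0=0
L[4]='w': occ=1, LF[4]=C('w')+1=1+1=2
L[5]='y': occ=1, LF[5]=C('y')+1=3+1=4

Answer: 5 3 1 0 2 4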